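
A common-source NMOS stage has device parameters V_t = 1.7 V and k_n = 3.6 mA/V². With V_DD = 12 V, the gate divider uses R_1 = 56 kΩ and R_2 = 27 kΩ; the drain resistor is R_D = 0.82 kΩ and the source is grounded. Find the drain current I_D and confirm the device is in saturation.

V_G = V_DD·R_2/(R_1+R_2) = 12×27/83 = 3.9 V. With the source grounded, V_GS = V_G = 3.9 V.
Assume saturation: I_D = (k_n/2)(V_GS − V_t)² = (3.6/2)×(3.9 − 1.7)² = 1.8×2.2² = 8.74 mA.
V_DS = V_DD − I_D·R_D = 12 − 8.74×0.82 = 4.83 V.
Saturation requires V_DS ≥ V_GS − V_t = 2.2 V; 4.83 ≥ 2.2 ✓.

I_D ≈ 8.7 mA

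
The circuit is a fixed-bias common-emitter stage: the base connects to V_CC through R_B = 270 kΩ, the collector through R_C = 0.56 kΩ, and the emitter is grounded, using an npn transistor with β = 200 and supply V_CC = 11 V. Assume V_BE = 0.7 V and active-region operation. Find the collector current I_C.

Base loop: V_CC = I_B·R_B + V_BE, so I_B = (11 − 0.7)/270 kΩ = 0.0381 mA.
In the active region I_C = β·I_B = 200 × 0.0381 = 7.63 mA.
Collector loop: V_CE = V_CC − I_C·R_C = 11 − 7.63×0.56 = 6.73 V.
Since V_CE = 6.73 V > V_CE(sat) ≈ 0.2 V, the transistor is in the active region as assumed.

I_C ≈ 7.6 mA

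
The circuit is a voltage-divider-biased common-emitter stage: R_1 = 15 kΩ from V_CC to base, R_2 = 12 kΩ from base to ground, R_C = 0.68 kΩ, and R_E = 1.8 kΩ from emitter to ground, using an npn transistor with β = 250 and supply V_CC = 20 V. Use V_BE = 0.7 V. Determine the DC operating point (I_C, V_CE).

I_C ≈ 4.5 mA, V_CE ≈ 8.9 V

Thevenize the base divider: V_Th = V_CC·R_2/(R_1+R_2) = 20×12/27 = 8.89 V, R_Th = R_1‖R_2 = 6.67 kΩ.
Base-emitter loop: V_Th = I_B·R_Th + V_BE + (β+1)I_B·R_E, so I_B = (8.89 − 0.7) / (6.67 + 251×1.8) = 0.0179 mA.
I_C = β·I_B = 250×0.0179 = 4.47 mA, and I_E = (β+1)I_B = 4.48 mA.
V_CE = V_CC − I_C·R_C − I_E·R_E = 20 − 4.47×0.68 − 4.48×1.8 = 8.89 V.
V_CE = 8.89 V > 0.2 V confirms active-region operation.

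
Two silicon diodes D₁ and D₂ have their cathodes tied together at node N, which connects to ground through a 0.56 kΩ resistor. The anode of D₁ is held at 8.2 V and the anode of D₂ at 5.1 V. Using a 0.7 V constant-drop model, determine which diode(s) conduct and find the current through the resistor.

Assume both conduct. Then node N would need to be at both 8.2−0.7 = 7.5 V and 5.1−0.7 = 4.4 V, which is impossible.
Assume only D₁ conducts: V_N = 8.2 − 0.7 = 7.5 V, so I_R = 7.5/0.56 = 13.4 mA.
Check D₂: its anode-to-cathode voltage is 5.1 − 7.5 = -2.4 V < 0.7 V, so it is off. The assumption is consistent.

Only D₁ conducts; I_R ≈ 13 mA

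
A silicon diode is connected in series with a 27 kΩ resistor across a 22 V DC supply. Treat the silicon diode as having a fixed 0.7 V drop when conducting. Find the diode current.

I ≈ 0.79 mA

KVL around the loop: 22 = V_D + I·R = 0.7 + I × 27 kΩ.
So I = (22 − 0.7) / 27 kΩ = 21.3 / 27 = 0.789 mA.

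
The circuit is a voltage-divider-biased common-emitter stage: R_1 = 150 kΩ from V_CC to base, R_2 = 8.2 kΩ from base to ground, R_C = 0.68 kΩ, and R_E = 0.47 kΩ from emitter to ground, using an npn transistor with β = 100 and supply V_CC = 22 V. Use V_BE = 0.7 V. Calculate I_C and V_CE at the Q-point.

I_C ≈ 0.8 mA, V_CE ≈ 21 V

Thevenize the base divider: V_Th = V_CC·R_2/(R_1+R_2) = 22×8.2/158 = 1.14 V, R_Th = R_1‖R_2 = 7.77 kΩ.
Base-emitter loop: V_Th = I_B·R_Th + V_BE + (β+1)I_B·R_E, so I_B = (1.14 − 0.7) / (7.77 + 101×0.47) = 0.00797 mA.
I_C = β·I_B = 100×0.00797 = 0.797 mA, and I_E = (β+1)I_B = 0.805 mA.
V_CE = V_CC − I_C·R_C − I_E·R_E = 22 − 0.797×0.68 − 0.805×0.47 = 21.1 V.
V_CE = 21.1 V > 0.2 V confirms active-region operation.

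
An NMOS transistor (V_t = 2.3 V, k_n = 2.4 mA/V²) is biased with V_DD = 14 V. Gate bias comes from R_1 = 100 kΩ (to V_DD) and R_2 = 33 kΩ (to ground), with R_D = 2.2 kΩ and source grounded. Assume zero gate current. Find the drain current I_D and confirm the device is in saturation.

I_D ≈ 1.7 mA

V_G = V_DD·R_2/(R_1+R_2) = 14×33/133 = 3.47 V. With the source grounded, V_GS = V_G = 3.47 V.
Assume saturation: I_D = (k_n/2)(V_GS − V_t)² = (2.4/2)×(3.47 − 2.3)² = 1.2×1.17² = 1.65 mA.
V_DS = V_DD − I_D·R_D = 14 − 1.65×2.2 = 10.4 V.
Saturation requires V_DS ≥ V_GS − V_t = 1.17 V; 10.4 ≥ 1.17 ✓.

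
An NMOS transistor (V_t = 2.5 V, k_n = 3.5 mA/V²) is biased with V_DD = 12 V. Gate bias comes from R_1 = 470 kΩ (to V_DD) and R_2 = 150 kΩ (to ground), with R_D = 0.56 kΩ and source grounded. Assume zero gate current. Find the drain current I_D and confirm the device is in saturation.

I_D ≈ 0.28 mA

V_G = V_DD·R_2/(R_1+R_2) = 12×150/620 = 2.9 V. With the source grounded, V_GS = V_G = 2.9 V.
Assume saturation: I_D = (k_n/2)(V_GS − V_t)² = (3.5/2)×(2.9 − 2.5)² = 1.75×0.403² = 0.285 mA.
V_DS = V_DD − I_D·R_D = 12 − 0.285×0.56 = 11.8 V.
Saturation requires V_DS ≥ V_GS − V_t = 0.403 V; 11.8 ≥ 0.403 ✓.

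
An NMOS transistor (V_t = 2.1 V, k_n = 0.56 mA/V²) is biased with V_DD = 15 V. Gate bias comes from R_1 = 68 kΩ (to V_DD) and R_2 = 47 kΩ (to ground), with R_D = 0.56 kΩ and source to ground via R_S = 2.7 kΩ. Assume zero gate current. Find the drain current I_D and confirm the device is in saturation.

I_D ≈ 0.85 mA

V_G = V_DD·R_2/(R_1+R_2) = 15×47/115 = 6.13 V.
Assume saturation: I_D = (k_n/2)(V_GS − V_t)² with V_GS = V_G − I_D·R_S = 6.13 − 2.7·I_D.
Substituting gives 2.04·I_D² − 7.09·I_D + 4.55 = 0, with roots I_D = 0.848 or 2.63 mA.
The root I_D = 2.63 mA gives V_GS = -0.963 V ≤ V_t, so take I_D = 0.848 mA.
Then V_GS = 3.84 V and V_DS = V_DD − I_D(R_D+R_S) = 15 − 0.848×3.26 = 12.2 V.
Saturation requires V_DS ≥ V_GS − V_t = 1.74 V; 12.2 ≥ 1.74 ✓.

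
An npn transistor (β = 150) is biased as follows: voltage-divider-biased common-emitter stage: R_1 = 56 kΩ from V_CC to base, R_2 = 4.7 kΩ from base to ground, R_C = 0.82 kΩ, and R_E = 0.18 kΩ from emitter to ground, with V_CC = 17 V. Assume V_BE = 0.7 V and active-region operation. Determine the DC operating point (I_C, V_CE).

Thevenize the base divider: V_Th = V_CC·R_2/(R_1+R_2) = 17×4.7/60.7 = 1.32 V, R_Th = R_1‖R_2 = 4.34 kΩ.
Base-emitter loop: V_Th = I_B·R_Th + V_BE + (β+1)I_B·R_E, so I_B = (1.32 − 0.7) / (4.34 + 151×0.18) = 0.0196 mA.
I_C = β·I_B = 150×0.0196 = 2.93 mA, and I_E = (β+1)I_B = 2.95 mA.
V_CE = V_CC − I_C·R_C − I_E·R_E = 17 − 2.93×0.82 − 2.95×0.18 = 14.1 V.
V_CE = 14.1 V > 0.2 V confirms active-region operation.

I_C ≈ 2.9 mA, V_CE ≈ 14 V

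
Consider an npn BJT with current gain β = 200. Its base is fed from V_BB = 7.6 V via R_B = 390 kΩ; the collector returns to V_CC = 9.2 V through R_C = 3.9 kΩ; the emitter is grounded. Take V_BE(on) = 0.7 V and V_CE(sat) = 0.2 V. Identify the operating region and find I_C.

saturation; I_C ≈ 2.3 mA

Assume active: I_B = (7.6 − 0.7)/390 = 0.0177 mA, giving I_C = β·I_B = 3.54 mA.
But then V_CE = 9.2 − 3.54×3.9 = -4.6 V < V_CE(sat) = 0.2 V — impossible in the active region.
So the transistor is saturated. With V_CE = 0.2 V, I_C = (V_CC − 0.2)/R_C = 9/3.9 = 2.31 mA.
Check: β·I_B = 3.54 mA > I_C = 2.31 mA, confirming saturation.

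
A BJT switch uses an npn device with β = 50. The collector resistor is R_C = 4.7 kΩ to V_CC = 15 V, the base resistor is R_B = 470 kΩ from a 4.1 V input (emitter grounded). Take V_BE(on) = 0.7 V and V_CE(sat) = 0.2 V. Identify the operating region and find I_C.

active; I_C ≈ 0.36 mA

Assume active. Base-emitter loop: I_B = (V_BB − V_BE)/R_B = (4.1 − 0.7)/470 = 0.00723 mA.
I_C = β·I_B = 50×0.00723 = 0.362 mA.
V_CE = V_CC − I_C·R_C = 15 − 0.362×4.7 = 13.3 V > V_CE(sat), so the active-region assumption holds.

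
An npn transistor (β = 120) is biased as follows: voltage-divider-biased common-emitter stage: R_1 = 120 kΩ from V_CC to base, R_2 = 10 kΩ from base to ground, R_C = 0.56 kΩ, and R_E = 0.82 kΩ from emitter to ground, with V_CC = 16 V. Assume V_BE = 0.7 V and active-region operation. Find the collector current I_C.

I_C ≈ 0.59 mA

Thevenize the base divider: V_Th = V_CC·R_2/(R_1+R_2) = 16×10/130 = 1.23 V, R_Th = R_1‖R_2 = 9.23 kΩ.
Base-emitter loop: V_Th = I_B·R_Th + V_BE + (β+1)I_B·R_E, so I_B = (1.23 − 0.7) / (9.23 + 121×0.82) = 0.00489 mA.
I_C = β·I_B = 120×0.00489 = 0.587 mA, and I_E = (β+1)I_B = 0.592 mA.
V_CE = V_CC − I_C·R_C − I_E·R_E = 16 − 0.587×0.56 − 0.592×0.82 = 15.2 V.
V_CE = 15.2 V > 0.2 V confirms active-region operation.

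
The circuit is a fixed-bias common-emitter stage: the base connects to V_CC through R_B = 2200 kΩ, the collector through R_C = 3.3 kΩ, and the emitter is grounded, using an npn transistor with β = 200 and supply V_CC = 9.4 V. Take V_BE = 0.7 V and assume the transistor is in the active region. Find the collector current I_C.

I_C ≈ 0.79 mA

Base loop: V_CC = I_B·R_B + V_BE, so I_B = (9.4 − 0.7)/2200 kΩ = 0.00395 mA.
In the active region I_C = β·I_B = 200 × 0.00395 = 0.791 mA.
Collector loop: V_CE = V_CC − I_C·R_C = 9.4 − 0.791×3.3 = 6.79 V.
Since V_CE = 6.79 V > V_CE(sat) ≈ 0.2 V, the transistor is in the active region as assumed.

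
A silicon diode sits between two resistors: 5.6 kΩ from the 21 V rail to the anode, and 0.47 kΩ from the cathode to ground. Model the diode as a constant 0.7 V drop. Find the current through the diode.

I ≈ 3.3 mA

The two resistors are in series with the diode, so KVL gives 21 = I·5.6 + 0.7 + I·0.47.
I = (21 − 0.7) / (5.6 + 0.47) kΩ = 20.3 / 6.07 = 3.34 mA.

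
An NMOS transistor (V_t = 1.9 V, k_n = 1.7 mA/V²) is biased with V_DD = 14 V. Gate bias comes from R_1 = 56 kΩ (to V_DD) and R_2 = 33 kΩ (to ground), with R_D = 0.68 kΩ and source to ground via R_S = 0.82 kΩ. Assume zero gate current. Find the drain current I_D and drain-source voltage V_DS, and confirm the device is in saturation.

V_G = V_DD·R_2/(R_1+R_2) = 14×33/89 = 5.19 V.
Assume saturation: I_D = (k_n/2)(V_GS − V_t)² with V_GS = V_G − I_D·R_S = 5.19 − 0.82·I_D.
Substituting gives 0.572·I_D² − 5.59·I_D + 9.21 = 0, with roots I_D = 2.1 or 7.68 mA.
The root I_D = 7.68 mA gives V_GS = -1.11 V ≤ V_t, so take I_D = 2.1 mA.
Then V_GS = 3.47 V and V_DS = V_DD − I_D(R_D+R_S) = 14 − 2.1×1.5 = 10.9 V.
Saturation requires V_DS ≥ V_GS − V_t = 1.57 V; 10.9 ≥ 1.57 ✓.

I_D ≈ 2.1 mA, V_DS ≈ 11 V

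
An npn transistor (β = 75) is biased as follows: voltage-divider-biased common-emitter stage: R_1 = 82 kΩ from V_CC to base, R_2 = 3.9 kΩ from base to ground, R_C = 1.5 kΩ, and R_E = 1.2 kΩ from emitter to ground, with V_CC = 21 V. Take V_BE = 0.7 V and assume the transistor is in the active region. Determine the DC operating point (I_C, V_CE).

I_C ≈ 0.2 mA, V_CE ≈ 20 V

Thevenize the base divider: V_Th = V_CC·R_2/(R_1+R_2) = 21×3.9/85.9 = 0.953 V, R_Th = R_1‖R_2 = 3.72 kΩ.
Base-emitter loop: V_Th = I_B·R_Th + V_BE + (β+1)I_B·R_E, so I_B = (0.953 − 0.7) / (3.72 + 76×1.2) = 0.00267 mA.
I_C = β·I_B = 75×0.00267 = 0.2 mA, and I_E = (β+1)I_B = 0.203 mA.
V_CE = V_CC − I_C·R_C − I_E·R_E = 21 − 0.2×1.5 − 0.203×1.2 = 20.5 V.
V_CE = 20.5 V > 0.2 V confirms active-region operation.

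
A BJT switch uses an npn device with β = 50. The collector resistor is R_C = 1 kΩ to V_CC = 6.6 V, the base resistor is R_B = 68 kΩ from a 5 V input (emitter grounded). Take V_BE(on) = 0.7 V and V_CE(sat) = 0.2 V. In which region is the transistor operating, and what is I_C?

active; I_C ≈ 3.2 mA

Assume active. Base-emitter loop: I_B = (V_BB − V_BE)/R_B = (5 − 0.7)/68 = 0.0632 mA.
I_C = β·I_B = 50×0.0632 = 3.16 mA.
V_CE = V_CC − I_C·R_C = 6.6 − 3.16×1 = 3.44 V > V_CE(sat), so the active-region assumption holds.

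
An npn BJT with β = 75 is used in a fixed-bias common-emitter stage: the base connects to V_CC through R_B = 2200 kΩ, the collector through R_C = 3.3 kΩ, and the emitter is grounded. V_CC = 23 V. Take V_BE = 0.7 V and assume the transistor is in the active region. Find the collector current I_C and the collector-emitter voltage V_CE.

I_C ≈ 0.76 mA, V_CE ≈ 20 V

Base loop: V_CC = I_B·R_B + V_BE, so I_B = (23 − 0.7)/2200 kΩ = 0.0101 mA.
In the active region I_C = β·I_B = 75 × 0.0101 = 0.76 mA.
Collector loop: V_CE = V_CC − I_C·R_C = 23 − 0.76×3.3 = 20.5 V.
Since V_CE = 20.5 V > V_CE(sat) ≈ 0.2 V, the transistor is in the active region as assumed.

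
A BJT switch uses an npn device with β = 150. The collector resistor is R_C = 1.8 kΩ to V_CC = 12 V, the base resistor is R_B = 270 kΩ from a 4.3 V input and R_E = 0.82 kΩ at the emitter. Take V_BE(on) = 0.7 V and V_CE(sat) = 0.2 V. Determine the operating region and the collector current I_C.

active; I_C ≈ 1.4 mA

Assume active. Base-emitter loop: I_B = (V_BB − V_BE)/(R_B + (β+1)R_E) = (4.3 − 0.7)/(270 + 151×0.82) = 0.00914 mA.
I_C = β·I_B = 150×0.00914 = 1.37 mA.
V_CE = V_CC − I_C·R_C − I_E·R_E = 12 − 1.37×1.8 − 1.38×0.82 = 8.4 V > V_CE(sat), so the active-region assumption holds.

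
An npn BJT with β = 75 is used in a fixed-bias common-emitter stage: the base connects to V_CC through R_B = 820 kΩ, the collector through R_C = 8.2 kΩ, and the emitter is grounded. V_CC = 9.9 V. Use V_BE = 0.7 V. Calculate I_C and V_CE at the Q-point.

Base loop: V_CC = I_B·R_B + V_BE, so I_B = (9.9 − 0.7)/820 kΩ = 0.0112 mA.
In the active region I_C = β·I_B = 75 × 0.0112 = 0.841 mA.
Collector loop: V_CE = V_CC − I_C·R_C = 9.9 − 0.841×8.2 = 3 V.
Since V_CE = 3 V > V_CE(sat) ≈ 0.2 V, the transistor is in the active region as assumed.

I_C ≈ 0.84 mA, V_CE ≈ 3 V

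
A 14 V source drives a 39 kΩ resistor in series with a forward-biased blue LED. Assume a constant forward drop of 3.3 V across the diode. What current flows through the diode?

I ≈ 0.27 mA

KVL around the loop: 14 = V_D + I·R = 3.3 + I × 39 kΩ.
So I = (14 − 3.3) / 39 kΩ = 10.7 / 39 = 0.274 mA.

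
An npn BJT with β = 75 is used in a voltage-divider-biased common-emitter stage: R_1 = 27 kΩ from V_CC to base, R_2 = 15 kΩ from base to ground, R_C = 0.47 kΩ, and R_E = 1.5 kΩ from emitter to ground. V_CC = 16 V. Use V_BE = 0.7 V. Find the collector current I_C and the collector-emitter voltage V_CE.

I_C ≈ 3 mA, V_CE ≈ 9.9 V

Thevenize the base divider: V_Th = V_CC·R_2/(R_1+R_2) = 16×15/42 = 5.71 V, R_Th = R_1‖R_2 = 9.64 kΩ.
Base-emitter loop: V_Th = I_B·R_Th + V_BE + (β+1)I_B·R_E, so I_B = (5.71 − 0.7) / (9.64 + 76×1.5) = 0.0406 mA.
I_C = β·I_B = 75×0.0406 = 3.04 mA, and I_E = (β+1)I_B = 3.08 mA.
V_CE = V_CC − I_C·R_C − I_E·R_E = 16 − 3.04×0.47 − 3.08×1.5 = 9.95 V.
V_CE = 9.95 V > 0.2 V confirms active-region operation.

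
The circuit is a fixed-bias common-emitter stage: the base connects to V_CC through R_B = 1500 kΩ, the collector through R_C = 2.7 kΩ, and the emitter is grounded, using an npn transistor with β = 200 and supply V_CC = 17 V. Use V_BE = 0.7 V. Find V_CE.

Base loop: V_CC = I_B·R_B + V_BE, so I_B = (17 − 0.7)/1500 kΩ = 0.0109 mA.
In the active region I_C = β·I_B = 200 × 0.0109 = 2.17 mA.
Collector loop: V_CE = V_CC − I_C·R_C = 17 − 2.17×2.7 = 11.1 V.
Since V_CE = 11.1 V > V_CE(sat) ≈ 0.2 V, the transistor is in the active region as assumed.

V_CE ≈ 11 V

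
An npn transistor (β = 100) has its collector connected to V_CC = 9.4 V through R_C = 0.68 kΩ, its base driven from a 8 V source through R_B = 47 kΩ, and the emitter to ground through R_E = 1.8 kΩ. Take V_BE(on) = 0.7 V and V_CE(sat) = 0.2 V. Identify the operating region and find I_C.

Assume active. Base-emitter loop: I_B = (V_BB − V_BE)/(R_B + (β+1)R_E) = (8 − 0.7)/(47 + 101×1.8) = 0.0319 mA.
I_C = β·I_B = 100×0.0319 = 3.19 mA.
V_CE = V_CC − I_C·R_C − I_E·R_E = 9.4 − 3.19×0.68 − 3.22×1.8 = 1.43 V > V_CE(sat), so the active-region assumption holds.

active; I_C ≈ 3.2 mA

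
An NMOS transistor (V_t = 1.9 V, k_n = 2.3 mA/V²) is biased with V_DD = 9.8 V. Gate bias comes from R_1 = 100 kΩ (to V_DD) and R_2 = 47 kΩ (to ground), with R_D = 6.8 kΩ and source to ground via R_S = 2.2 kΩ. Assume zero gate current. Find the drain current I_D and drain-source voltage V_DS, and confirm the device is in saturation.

V_G = V_DD·R_2/(R_1+R_2) = 9.8×47/147 = 3.13 V.
Assume saturation: I_D = (k_n/2)(V_GS − V_t)² with V_GS = V_G − I_D·R_S = 3.13 − 2.2·I_D.
Substituting gives 5.57·I_D² − 7.24·I_D + 1.75 = 0, with roots I_D = 0.321 or 0.98 mA.
The root I_D = 0.98 mA gives V_GS = 0.977 V ≤ V_t, so take I_D = 0.321 mA.
Then V_GS = 2.43 V and V_DS = V_DD − I_D(R_D+R_S) = 9.8 − 0.321×9 = 6.91 V.
Saturation requires V_DS ≥ V_GS − V_t = 0.528 V; 6.91 ≥ 0.528 ✓.

I_D ≈ 0.32 mA, V_DS ≈ 6.9 V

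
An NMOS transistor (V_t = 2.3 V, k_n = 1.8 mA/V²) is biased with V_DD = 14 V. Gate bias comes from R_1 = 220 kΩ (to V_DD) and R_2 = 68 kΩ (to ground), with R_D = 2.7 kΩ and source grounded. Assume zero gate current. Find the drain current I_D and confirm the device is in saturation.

V_G = V_DD·R_2/(R_1+R_2) = 14×68/288 = 3.31 V. With the source grounded, V_GS = V_G = 3.31 V.
Assume saturation: I_D = (k_n/2)(V_GS − V_t)² = (1.8/2)×(3.31 − 2.3)² = 0.9×1.01² = 0.91 mA.
V_DS = V_DD − I_D·R_D = 14 − 0.91×2.7 = 11.5 V.
Saturation requires V_DS ≥ V_GS − V_t = 1.01 V; 11.5 ≥ 1.01 ✓.

I_D ≈ 0.91 mA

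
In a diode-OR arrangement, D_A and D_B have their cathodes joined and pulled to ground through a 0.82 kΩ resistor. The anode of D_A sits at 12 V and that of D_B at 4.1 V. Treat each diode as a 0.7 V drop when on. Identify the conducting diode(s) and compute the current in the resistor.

Only D_A conducts; I_R ≈ 14 mA

Assume both conduct. Then node N would need to be at both 12−0.7 = 11.3 V and 4.1−0.7 = 3.4 V, which is impossible.
Assume only D_A conducts: V_N = 12 − 0.7 = 11.3 V, so I_R = 11.3/0.82 = 13.8 mA.
Check D_B: its anode-to-cathode voltage is 4.1 − 11.3 = -7.2 V < 0.7 V, so it is off. The assumption is consistent.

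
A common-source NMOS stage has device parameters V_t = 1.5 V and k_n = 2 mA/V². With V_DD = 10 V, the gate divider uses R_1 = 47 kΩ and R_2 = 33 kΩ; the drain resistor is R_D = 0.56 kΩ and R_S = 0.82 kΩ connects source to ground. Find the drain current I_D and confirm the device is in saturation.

I_D ≈ 1.6 mA

V_G = V_DD·R_2/(R_1+R_2) = 10×33/80 = 4.12 V.
Assume saturation: I_D = (k_n/2)(V_GS − V_t)² with V_GS = V_G − I_D·R_S = 4.12 − 0.82·I_D.
Substituting gives 0.672·I_D² − 5.3·I_D + 6.89 = 0, with roots I_D = 1.64 or 6.25 mA.
The root I_D = 6.25 mA gives V_GS = -1 V ≤ V_t, so take I_D = 1.64 mA.
Then V_GS = 2.78 V and V_DS = V_DD − I_D(R_D+R_S) = 10 − 1.64×1.38 = 7.74 V.
Saturation requires V_DS ≥ V_GS − V_t = 1.28 V; 7.74 ≥ 1.28 ✓.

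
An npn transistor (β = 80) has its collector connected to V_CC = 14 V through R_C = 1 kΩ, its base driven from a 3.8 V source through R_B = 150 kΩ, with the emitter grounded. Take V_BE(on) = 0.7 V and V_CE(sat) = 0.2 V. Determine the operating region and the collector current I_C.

Assume active. Base-emitter loop: I_B = (V_BB − V_BE)/R_B = (3.8 − 0.7)/150 = 0.0207 mA.
I_C = β·I_B = 80×0.0207 = 1.65 mA.
V_CE = V_CC − I_C·R_C = 14 − 1.65×1 = 12.3 V > V_CE(sat), so the active-region assumption holds.

active; I_C ≈ 1.7 mA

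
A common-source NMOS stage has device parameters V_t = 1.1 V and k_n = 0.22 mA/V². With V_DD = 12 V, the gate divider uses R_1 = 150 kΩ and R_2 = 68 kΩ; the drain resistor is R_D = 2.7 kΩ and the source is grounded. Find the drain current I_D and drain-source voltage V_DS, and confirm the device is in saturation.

I_D ≈ 0.77 mA, V_DS ≈ 9.9 V

V_G = V_DD·R_2/(R_1+R_2) = 12×68/218 = 3.74 V. With the source grounded, V_GS = V_G = 3.74 V.
Assume saturation: I_D = (k_n/2)(V_GS − V_t)² = (0.22/2)×(3.74 − 1.1)² = 0.11×2.64² = 0.768 mA.
V_DS = V_DD − I_D·R_D = 12 − 0.768×2.7 = 9.93 V.
Saturation requires V_DS ≥ V_GS − V_t = 2.64 V; 9.93 ≥ 2.64 ✓.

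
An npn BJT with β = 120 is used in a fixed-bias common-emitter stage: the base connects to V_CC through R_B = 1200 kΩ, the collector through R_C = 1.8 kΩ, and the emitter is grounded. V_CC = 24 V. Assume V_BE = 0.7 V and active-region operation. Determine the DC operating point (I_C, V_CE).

Base loop: V_CC = I_B·R_B + V_BE, so I_B = (24 − 0.7)/1200 kΩ = 0.0194 mA.
In the active region I_C = β·I_B = 120 × 0.0194 = 2.33 mA.
Collector loop: V_CE = V_CC − I_C·R_C = 24 − 2.33×1.8 = 19.8 V.
Since V_CE = 19.8 V > V_CE(sat) ≈ 0.2 V, the transistor is in the active region as assumed.

I_C ≈ 2.3 mA, V_CE ≈ 20 V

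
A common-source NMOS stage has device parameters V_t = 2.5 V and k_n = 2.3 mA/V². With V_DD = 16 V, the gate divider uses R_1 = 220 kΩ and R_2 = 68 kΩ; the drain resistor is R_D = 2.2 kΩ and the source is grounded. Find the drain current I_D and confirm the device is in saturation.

V_G = V_DD·R_2/(R_1+R_2) = 16×68/288 = 3.78 V. With the source grounded, V_GS = V_G = 3.78 V.
Assume saturation: I_D = (k_n/2)(V_GS − V_t)² = (2.3/2)×(3.78 − 2.5)² = 1.15×1.28² = 1.88 mA.
V_DS = V_DD − I_D·R_D = 16 − 1.88×2.2 = 11.9 V.
Saturation requires V_DS ≥ V_GS − V_t = 1.28 V; 11.9 ≥ 1.28 ✓.

I_D ≈ 1.9 mA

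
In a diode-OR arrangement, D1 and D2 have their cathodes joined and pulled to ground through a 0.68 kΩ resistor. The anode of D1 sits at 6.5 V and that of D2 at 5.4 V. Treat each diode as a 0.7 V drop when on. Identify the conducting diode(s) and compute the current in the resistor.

Assume both conduct. Then node N would need to be at both 6.5−0.7 = 5.8 V and 5.4−0.7 = 4.7 V, which is impossible.
Assume only D1 conducts: V_N = 6.5 − 0.7 = 5.8 V, so I_R = 5.8/0.68 = 8.53 mA.
Check D2: its anode-to-cathode voltage is 5.4 − 5.8 = -0.4 V < 0.7 V, so it is off. The assumption is consistent.

Only D1 conducts; I_R ≈ 8.5 mA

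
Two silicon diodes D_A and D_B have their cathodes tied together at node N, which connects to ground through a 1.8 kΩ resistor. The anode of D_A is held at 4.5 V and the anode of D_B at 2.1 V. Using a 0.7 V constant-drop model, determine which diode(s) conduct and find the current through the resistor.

Assume both conduct. Then node N would need to be at both 4.5−0.7 = 3.8 V and 2.1−0.7 = 1.4 V, which is impossible.
Assume only D_A conducts: V_N = 4.5 − 0.7 = 3.8 V, so I_R = 3.8/1.8 = 2.11 mA.
Check D_B: its anode-to-cathode voltage is 2.1 − 3.8 = -1.7 V < 0.7 V, so it is off. The assumption is consistent.

Only D_A conducts; I_R ≈ 2.1 mA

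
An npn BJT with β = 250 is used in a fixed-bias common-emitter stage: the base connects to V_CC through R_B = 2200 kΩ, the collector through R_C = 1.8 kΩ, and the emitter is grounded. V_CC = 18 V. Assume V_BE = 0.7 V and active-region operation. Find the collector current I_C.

Base loop: V_CC = I_B·R_B + V_BE, so I_B = (18 − 0.7)/2200 kΩ = 0.00786 mA.
In the active region I_C = β·I_B = 250 × 0.00786 = 1.97 mA.
Collector loop: V_CE = V_CC − I_C·R_C = 18 − 1.97×1.8 = 14.5 V.
Since V_CE = 14.5 V > V_CE(sat) ≈ 0.2 V, the transistor is in the active region as assumed.

I_C ≈ 2 mA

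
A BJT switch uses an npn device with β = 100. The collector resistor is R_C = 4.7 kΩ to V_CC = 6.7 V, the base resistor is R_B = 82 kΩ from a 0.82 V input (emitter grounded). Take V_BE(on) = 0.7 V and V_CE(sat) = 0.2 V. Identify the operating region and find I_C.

Assume active. Base-emitter loop: I_B = (V_BB − V_BE)/R_B = (0.82 − 0.7)/82 = 0.00146 mA.
I_C = β·I_B = 100×0.00146 = 0.146 mA.
V_CE = V_CC − I_C·R_C = 6.7 − 0.146×4.7 = 6.01 V > V_CE(sat), so the active-region assumption holds.

active; I_C ≈ 0.15 mA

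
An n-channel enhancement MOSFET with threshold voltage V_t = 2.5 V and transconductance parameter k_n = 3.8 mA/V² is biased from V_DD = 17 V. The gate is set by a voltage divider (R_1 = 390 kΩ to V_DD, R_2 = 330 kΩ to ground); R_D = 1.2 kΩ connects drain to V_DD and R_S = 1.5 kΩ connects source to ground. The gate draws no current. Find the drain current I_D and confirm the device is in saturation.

V_G = V_DD·R_2/(R_1+R_2) = 17×330/720 = 7.79 V.
Assume saturation: I_D = (k_n/2)(V_GS − V_t)² with V_GS = V_G − I_D·R_S = 7.79 − 1.5·I_D.
Substituting gives 4.27·I_D² − 31.2·I_D + 53.2 = 0, with roots I_D = 2.73 or 4.56 mA.
The root I_D = 4.56 mA gives V_GS = 0.951 V ≤ V_t, so take I_D = 2.73 mA.
Then V_GS = 3.7 V and V_DS = V_DD − I_D(R_D+R_S) = 17 − 2.73×2.7 = 9.63 V.
Saturation requires V_DS ≥ V_GS − V_t = 1.2 V; 9.63 ≥ 1.2 ✓.

I_D ≈ 2.7 mA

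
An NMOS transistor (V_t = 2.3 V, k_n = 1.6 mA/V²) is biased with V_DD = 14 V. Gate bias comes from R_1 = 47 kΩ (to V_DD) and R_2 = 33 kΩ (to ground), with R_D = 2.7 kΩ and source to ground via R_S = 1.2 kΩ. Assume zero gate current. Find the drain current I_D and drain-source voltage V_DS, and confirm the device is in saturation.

I_D ≈ 1.7 mA, V_DS ≈ 7.4 V

V_G = V_DD·R_2/(R_1+R_2) = 14×33/80 = 5.78 V.
Assume saturation: I_D = (k_n/2)(V_GS − V_t)² with V_GS = V_G − I_D·R_S = 5.78 − 1.2·I_D.
Substituting gives 1.15·I_D² − 7.67·I_D + 9.66 = 0, with roots I_D = 1.69 or 4.97 mA.
The root I_D = 4.97 mA gives V_GS = -0.193 V ≤ V_t, so take I_D = 1.69 mA.
Then V_GS = 3.75 V and V_DS = V_DD − I_D(R_D+R_S) = 14 − 1.69×3.9 = 7.42 V.
Saturation requires V_DS ≥ V_GS − V_t = 1.45 V; 7.42 ≥ 1.45 ✓.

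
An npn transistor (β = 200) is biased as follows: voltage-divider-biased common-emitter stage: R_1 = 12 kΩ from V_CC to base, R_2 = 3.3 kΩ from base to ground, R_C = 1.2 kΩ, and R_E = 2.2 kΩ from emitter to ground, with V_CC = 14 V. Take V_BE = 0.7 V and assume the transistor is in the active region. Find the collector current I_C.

I_C ≈ 1 mA

Thevenize the base divider: V_Th = V_CC·R_2/(R_1+R_2) = 14×3.3/15.3 = 3.02 V, R_Th = R_1‖R_2 = 2.59 kΩ.
Base-emitter loop: V_Th = I_B·R_Th + V_BE + (β+1)I_B·R_E, so I_B = (3.02 − 0.7) / (2.59 + 201×2.2) = 0.00522 mA.
I_C = β·I_B = 200×0.00522 = 1.04 mA, and I_E = (β+1)I_B = 1.05 mA.
V_CE = V_CC − I_C·R_C − I_E·R_E = 14 − 1.04×1.2 − 1.05×2.2 = 10.4 V.
V_CE = 10.4 V > 0.2 V confirms active-region operation.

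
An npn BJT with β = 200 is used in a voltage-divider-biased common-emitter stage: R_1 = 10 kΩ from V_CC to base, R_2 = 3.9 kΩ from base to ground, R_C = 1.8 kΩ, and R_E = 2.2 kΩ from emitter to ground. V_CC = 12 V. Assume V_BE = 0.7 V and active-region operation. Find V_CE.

Thevenize the base divider: V_Th = V_CC·R_2/(R_1+R_2) = 12×3.9/13.9 = 3.37 V, R_Th = R_1‖R_2 = 2.81 kΩ.
Base-emitter loop: V_Th = I_B·R_Th + V_BE + (β+1)I_B·R_E, so I_B = (3.37 − 0.7) / (2.81 + 201×2.2) = 0.00599 mA.
I_C = β·I_B = 200×0.00599 = 1.2 mA, and I_E = (β+1)I_B = 1.2 mA.
V_CE = V_CC − I_C·R_C − I_E·R_E = 12 − 1.2×1.8 − 1.2×2.2 = 7.19 V.
V_CE = 7.19 V > 0.2 V confirms active-region operation.

V_CE ≈ 7.2 V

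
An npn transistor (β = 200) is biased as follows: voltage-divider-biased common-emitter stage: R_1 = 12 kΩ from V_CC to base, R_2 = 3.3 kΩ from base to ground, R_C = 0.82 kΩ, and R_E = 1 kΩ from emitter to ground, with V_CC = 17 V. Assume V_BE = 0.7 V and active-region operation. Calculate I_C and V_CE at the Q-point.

I_C ≈ 2.9 mA, V_CE ≈ 12 V

Thevenize the base divider: V_Th = V_CC·R_2/(R_1+R_2) = 17×3.3/15.3 = 3.67 V, R_Th = R_1‖R_2 = 2.59 kΩ.
Base-emitter loop: V_Th = I_B·R_Th + V_BE + (β+1)I_B·R_E, so I_B = (3.67 − 0.7) / (2.59 + 201×1) = 0.0146 mA.
I_C = β·I_B = 200×0.0146 = 2.91 mA, and I_E = (β+1)I_B = 2.93 mA.
V_CE = V_CC − I_C·R_C − I_E·R_E = 17 − 2.91×0.82 − 2.93×1 = 11.7 V.
V_CE = 11.7 V > 0.2 V confirms active-region operation.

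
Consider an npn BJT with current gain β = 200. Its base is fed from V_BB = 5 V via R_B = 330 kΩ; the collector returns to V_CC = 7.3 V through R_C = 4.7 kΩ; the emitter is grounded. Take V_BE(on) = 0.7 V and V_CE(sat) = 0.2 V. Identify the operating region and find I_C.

Assume active: I_B = (5 − 0.7)/330 = 0.013 mA, giving I_C = β·I_B = 2.61 mA.
But then V_CE = 7.3 − 2.61×4.7 = -4.95 V < V_CE(sat) = 0.2 V — impossible in the active region.
So the transistor is saturated. With V_CE = 0.2 V, I_C = (V_CC − 0.2)/R_C = 7.1/4.7 = 1.51 mA.
Check: β·I_B = 2.61 mA > I_C = 1.51 mA, confirming saturation.

saturation; I_C ≈ 1.5 mA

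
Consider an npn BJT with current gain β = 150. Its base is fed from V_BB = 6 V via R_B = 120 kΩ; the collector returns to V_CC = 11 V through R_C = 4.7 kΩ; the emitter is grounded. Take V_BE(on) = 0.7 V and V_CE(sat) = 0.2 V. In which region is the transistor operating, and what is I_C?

saturation; I_C ≈ 2.3 mA

Assume active: I_B = (6 − 0.7)/120 = 0.0442 mA, giving I_C = β·I_B = 6.62 mA.
But then V_CE = 11 − 6.62×4.7 = -20.1 V < V_CE(sat) = 0.2 V — impossible in the active region.
So the transistor is saturated. With V_CE = 0.2 V, I_C = (V_CC − 0.2)/R_C = 10.8/4.7 = 2.3 mA.
Check: β·I_B = 6.62 mA > I_C = 2.3 mA, confirming saturation.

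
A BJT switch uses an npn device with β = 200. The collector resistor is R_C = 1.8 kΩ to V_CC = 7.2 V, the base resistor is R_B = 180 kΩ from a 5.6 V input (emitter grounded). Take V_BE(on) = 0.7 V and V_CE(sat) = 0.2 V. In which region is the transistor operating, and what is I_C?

Assume active: I_B = (5.6 − 0.7)/180 = 0.0272 mA, giving I_C = β·I_B = 5.44 mA.
But then V_CE = 7.2 − 5.44×1.8 = -2.6 V < V_CE(sat) = 0.2 V — impossible in the active region.
So the transistor is saturated. With V_CE = 0.2 V, I_C = (V_CC − 0.2)/R_C = 7/1.8 = 3.89 mA.
Check: β·I_B = 5.44 mA > I_C = 3.89 mA, confirming saturation.

saturation; I_C ≈ 3.9 mA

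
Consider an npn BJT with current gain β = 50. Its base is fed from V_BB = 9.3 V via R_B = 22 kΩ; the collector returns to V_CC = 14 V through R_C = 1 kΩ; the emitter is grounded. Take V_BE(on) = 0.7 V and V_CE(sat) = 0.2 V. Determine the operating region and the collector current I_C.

saturation; I_C ≈ 14 mA

Assume active: I_B = (9.3 − 0.7)/22 = 0.391 mA, giving I_C = β·I_B = 19.5 mA.
But then V_CE = 14 − 19.5×1 = -5.55 V < V_CE(sat) = 0.2 V — impossible in the active region.
So the transistor is saturated. With V_CE = 0.2 V, I_C = (V_CC − 0.2)/R_C = 13.8/1 = 13.8 mA.
Check: β·I_B = 19.5 mA > I_C = 13.8 mA, confirming saturation.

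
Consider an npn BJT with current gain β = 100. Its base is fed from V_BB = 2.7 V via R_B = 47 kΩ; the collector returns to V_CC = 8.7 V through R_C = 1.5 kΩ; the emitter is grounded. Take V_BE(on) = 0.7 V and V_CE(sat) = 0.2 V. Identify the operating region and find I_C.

active; I_C ≈ 4.3 mA

Assume active. Base-emitter loop: I_B = (V_BB − V_BE)/R_B = (2.7 − 0.7)/47 = 0.0426 mA.
I_C = β·I_B = 100×0.0426 = 4.26 mA.
V_CE = V_CC − I_C·R_C = 8.7 − 4.26×1.5 = 2.32 V > V_CE(sat), so the active-region assumption holds.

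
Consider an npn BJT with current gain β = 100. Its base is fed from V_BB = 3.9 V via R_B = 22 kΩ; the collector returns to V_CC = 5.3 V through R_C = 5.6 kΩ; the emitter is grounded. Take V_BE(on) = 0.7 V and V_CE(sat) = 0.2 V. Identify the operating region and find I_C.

Assume active: I_B = (3.9 − 0.7)/22 = 0.145 mA, giving I_C = β·I_B = 14.5 mA.
But then V_CE = 5.3 − 14.5×5.6 = -76.2 V < V_CE(sat) = 0.2 V — impossible in the active region.
So the transistor is saturated. With V_CE = 0.2 V, I_C = (V_CC − 0.2)/R_C = 5.1/5.6 = 0.911 mA.
Check: β·I_B = 14.5 mA > I_C = 0.911 mA, confirming saturation.

saturation; I_C ≈ 0.91 mA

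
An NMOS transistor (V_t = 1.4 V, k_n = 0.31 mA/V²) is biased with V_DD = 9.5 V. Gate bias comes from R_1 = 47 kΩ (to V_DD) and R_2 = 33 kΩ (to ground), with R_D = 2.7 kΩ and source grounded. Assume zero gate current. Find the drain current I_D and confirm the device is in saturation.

I_D ≈ 0.98 mA

V_G = V_DD·R_2/(R_1+R_2) = 9.5×33/80 = 3.92 V. With the source grounded, V_GS = V_G = 3.92 V.
Assume saturation: I_D = (k_n/2)(V_GS − V_t)² = (0.31/2)×(3.92 − 1.4)² = 0.155×2.52² = 0.983 mA.
V_DS = V_DD − I_D·R_D = 9.5 − 0.983×2.7 = 6.84 V.
Saturation requires V_DS ≥ V_GS − V_t = 2.52 V; 6.84 ≥ 2.52 ✓.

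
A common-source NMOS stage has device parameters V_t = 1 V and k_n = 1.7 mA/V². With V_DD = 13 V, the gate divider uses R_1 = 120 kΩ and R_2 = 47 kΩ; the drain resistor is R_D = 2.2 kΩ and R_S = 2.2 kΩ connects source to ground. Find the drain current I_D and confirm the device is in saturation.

V_G = V_DD·R_2/(R_1+R_2) = 13×47/167 = 3.66 V.
Assume saturation: I_D = (k_n/2)(V_GS − V_t)² with V_GS = V_G − I_D·R_S = 3.66 − 2.2·I_D.
Substituting gives 4.11·I_D² − 10.9·I_D + 6.01 = 0, with roots I_D = 0.775 or 1.89 mA.
The root I_D = 1.89 mA gives V_GS = -0.489 V ≤ V_t, so take I_D = 0.775 mA.
Then V_GS = 1.95 V and V_DS = V_DD − I_D(R_D+R_S) = 13 − 0.775×4.4 = 9.59 V.
Saturation requires V_DS ≥ V_GS − V_t = 0.955 V; 9.59 ≥ 0.955 ✓.

I_D ≈ 0.77 mA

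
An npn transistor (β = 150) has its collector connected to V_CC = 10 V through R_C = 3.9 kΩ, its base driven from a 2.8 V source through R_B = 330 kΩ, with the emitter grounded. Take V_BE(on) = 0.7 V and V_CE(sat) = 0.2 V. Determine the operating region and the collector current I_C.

Assume active. Base-emitter loop: I_B = (V_BB − V_BE)/R_B = (2.8 − 0.7)/330 = 0.00636 mA.
I_C = β·I_B = 150×0.00636 = 0.955 mA.
V_CE = V_CC − I_C·R_C = 10 − 0.955×3.9 = 6.28 V > V_CE(sat), so the active-region assumption holds.

active; I_C ≈ 0.95 mA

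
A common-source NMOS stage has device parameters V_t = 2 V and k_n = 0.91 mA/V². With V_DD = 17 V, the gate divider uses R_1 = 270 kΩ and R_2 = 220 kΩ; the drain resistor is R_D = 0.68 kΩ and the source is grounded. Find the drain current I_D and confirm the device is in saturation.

I_D ≈ 14 mA

V_G = V_DD·R_2/(R_1+R_2) = 17×220/490 = 7.63 V. With the source grounded, V_GS = V_G = 7.63 V.
Assume saturation: I_D = (k_n/2)(V_GS − V_t)² = (0.91/2)×(7.63 − 2)² = 0.455×5.63² = 14.4 mA.
V_DS = V_DD − I_D·R_D = 17 − 14.4×0.68 = 7.18 V.
Saturation requires V_DS ≥ V_GS − V_t = 5.63 V; 7.18 ≥ 5.63 ✓.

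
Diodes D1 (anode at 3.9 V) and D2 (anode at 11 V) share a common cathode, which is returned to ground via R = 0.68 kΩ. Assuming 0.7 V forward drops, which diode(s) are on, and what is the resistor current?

Assume both conduct. Then node N would need to be at both 3.9−0.7 = 3.2 V and 11−0.7 = 10.3 V, which is impossible.
Assume only D2 conducts: V_N = 11 − 0.7 = 10.3 V, so I_R = 10.3/0.68 = 15.1 mA.
Check D1: its anode-to-cathode voltage is 3.9 − 10.3 = -6.4 V < 0.7 V, so it is off. The assumption is consistent.

Only D2 conducts; I_R ≈ 15 mA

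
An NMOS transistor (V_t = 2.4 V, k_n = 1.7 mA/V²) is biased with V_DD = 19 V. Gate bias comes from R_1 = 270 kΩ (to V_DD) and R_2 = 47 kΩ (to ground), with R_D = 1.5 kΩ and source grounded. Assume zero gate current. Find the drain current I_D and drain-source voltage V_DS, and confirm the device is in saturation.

I_D ≈ 0.15 mA, V_DS ≈ 19 V

V_G = V_DD·R_2/(R_1+R_2) = 19×47/317 = 2.82 V. With the source grounded, V_GS = V_G = 2.82 V.
Assume saturation: I_D = (k_n/2)(V_GS − V_t)² = (1.7/2)×(2.82 − 2.4)² = 0.85×0.417² = 0.148 mA.
V_DS = V_DD − I_D·R_D = 19 − 0.148×1.5 = 18.8 V.
Saturation requires V_DS ≥ V_GS − V_t = 0.417 V; 18.8 ≥ 0.417 ✓.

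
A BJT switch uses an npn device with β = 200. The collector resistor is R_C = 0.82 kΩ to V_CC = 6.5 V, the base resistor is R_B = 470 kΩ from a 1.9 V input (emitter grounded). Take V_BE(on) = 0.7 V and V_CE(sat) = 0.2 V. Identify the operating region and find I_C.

active; I_C ≈ 0.51 mA

Assume active. Base-emitter loop: I_B = (V_BB − V_BE)/R_B = (1.9 − 0.7)/470 = 0.00255 mA.
I_C = β·I_B = 200×0.00255 = 0.511 mA.
V_CE = V_CC − I_C·R_C = 6.5 − 0.511×0.82 = 6.08 V > V_CE(sat), so the active-region assumption holds.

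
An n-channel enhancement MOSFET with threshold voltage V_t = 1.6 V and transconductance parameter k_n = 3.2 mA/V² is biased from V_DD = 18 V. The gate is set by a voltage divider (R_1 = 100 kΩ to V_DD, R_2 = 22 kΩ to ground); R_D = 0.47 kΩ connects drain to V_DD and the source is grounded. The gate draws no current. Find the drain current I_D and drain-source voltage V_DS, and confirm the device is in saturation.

V_G = V_DD·R_2/(R_1+R_2) = 18×22/122 = 3.25 V. With the source grounded, V_GS = V_G = 3.25 V.
Assume saturation: I_D = (k_n/2)(V_GS − V_t)² = (3.2/2)×(3.25 − 1.6)² = 1.6×1.65² = 4.33 mA.
V_DS = V_DD − I_D·R_D = 18 − 4.33×0.47 = 16 V.
Saturation requires V_DS ≥ V_GS − V_t = 1.65 V; 16 ≥ 1.65 ✓.

I_D ≈ 4.3 mA, V_DS ≈ 16 V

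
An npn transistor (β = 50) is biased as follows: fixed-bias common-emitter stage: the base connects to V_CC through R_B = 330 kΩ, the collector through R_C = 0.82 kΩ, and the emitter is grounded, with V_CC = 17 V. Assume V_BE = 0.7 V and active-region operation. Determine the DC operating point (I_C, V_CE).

I_C ≈ 2.5 mA, V_CE ≈ 15 V

Base loop: V_CC = I_B·R_B + V_BE, so I_B = (17 − 0.7)/330 kΩ = 0.0494 mA.
In the active region I_C = β·I_B = 50 × 0.0494 = 2.47 mA.
Collector loop: V_CE = V_CC − I_C·R_C = 17 − 2.47×0.82 = 15 V.
Since V_CE = 15 V > V_CE(sat) ≈ 0.2 V, the transistor is in the active region as assumed.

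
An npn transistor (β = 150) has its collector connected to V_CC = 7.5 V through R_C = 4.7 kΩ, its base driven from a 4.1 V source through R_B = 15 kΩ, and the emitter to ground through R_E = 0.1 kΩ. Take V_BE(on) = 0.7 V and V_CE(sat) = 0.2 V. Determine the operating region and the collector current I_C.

saturation; I_C ≈ 1.5 mA

Assume active: I_B = (4.1 − 0.7)/(15 + 151×0.1) = 0.113 mA, I_C = β·I_B = 16.9 mA.
Then V_CE = 7.5 − 16.9×4.7 − 17.1×0.1 = -73.8 V < 0.2 V — the active assumption fails.
Re-solve with V_CE = 0.2 V. KCL at the emitter: V_E/R_E = (V_BB−0.7−V_E)/R_B + (V_CC−0.2−V_E)/R_C, giving V_E = 0.173 V.
I_C = (V_CC − 0.2 − V_E)/R_C = (7.3 − 0.173)/4.7 = 1.52 mA.
Check: I_B = (3.4 − 0.173)/15 = 0.215 mA, and β·I_B = 32.3 mA > I_C, confirming saturation.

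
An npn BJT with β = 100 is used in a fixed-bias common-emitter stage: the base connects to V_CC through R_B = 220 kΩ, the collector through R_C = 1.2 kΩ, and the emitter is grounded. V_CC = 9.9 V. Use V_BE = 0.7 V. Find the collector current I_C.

I_C ≈ 4.2 mA

Base loop: V_CC = I_B·R_B + V_BE, so I_B = (9.9 − 0.7)/220 kΩ = 0.0418 mA.
In the active region I_C = β·I_B = 100 × 0.0418 = 4.18 mA.
Collector loop: V_CE = V_CC − I_C·R_C = 9.9 − 4.18×1.2 = 4.88 V.
Since V_CE = 4.88 V > V_CE(sat) ≈ 0.2 V, the transistor is in the active region as assumed.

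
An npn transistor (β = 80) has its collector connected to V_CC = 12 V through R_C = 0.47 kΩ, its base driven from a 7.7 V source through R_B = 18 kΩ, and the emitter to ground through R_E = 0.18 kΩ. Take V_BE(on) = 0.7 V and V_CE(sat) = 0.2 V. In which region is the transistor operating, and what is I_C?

active; I_C ≈ 17 mA

Assume active. Base-emitter loop: I_B = (V_BB − V_BE)/(R_B + (β+1)R_E) = (7.7 − 0.7)/(18 + 81×0.18) = 0.215 mA.
I_C = β·I_B = 80×0.215 = 17.2 mA.
V_CE = V_CC − I_C·R_C − I_E·R_E = 12 − 17.2×0.47 − 17.4×0.18 = 0.789 V > V_CE(sat), so the active-region assumption holds.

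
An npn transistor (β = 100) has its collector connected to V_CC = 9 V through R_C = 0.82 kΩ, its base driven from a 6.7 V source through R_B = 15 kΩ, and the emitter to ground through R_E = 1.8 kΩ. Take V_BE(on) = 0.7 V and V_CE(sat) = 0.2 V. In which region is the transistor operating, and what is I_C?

Assume active. Base-emitter loop: I_B = (V_BB − V_BE)/(R_B + (β+1)R_E) = (6.7 − 0.7)/(15 + 101×1.8) = 0.0305 mA.
I_C = β·I_B = 100×0.0305 = 3.05 mA.
V_CE = V_CC − I_C·R_C − I_E·R_E = 9 − 3.05×0.82 − 3.08×1.8 = 0.957 V > V_CE(sat), so the active-region assumption holds.

active; I_C ≈ 3 mA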